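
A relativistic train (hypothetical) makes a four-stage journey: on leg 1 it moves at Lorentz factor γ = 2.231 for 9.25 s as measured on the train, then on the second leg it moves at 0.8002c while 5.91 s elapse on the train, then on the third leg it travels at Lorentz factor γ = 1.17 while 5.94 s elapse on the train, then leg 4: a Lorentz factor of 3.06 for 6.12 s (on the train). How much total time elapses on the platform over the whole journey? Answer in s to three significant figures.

Δt = 56.2 s

Leg 1: γ = 2.231; Δt_1 = 2.231 × 9.25 = 20.64 s.
Leg 2: γ = 1/√(1 − 0.8002²) = 1/√0.3597 = 1.667; Δt_2 = 1.667 × 5.91 = 9.854 s.
Leg 3: γ = 1.17; Δt_3 = 1.170 × 5.94 = 6.950 s.
Leg 4: γ = 3.06; Δt_4 = 3.060 × 6.12 = 18.73 s.
Total: 20.64 + 9.854 + 6.950 + 18.73 s.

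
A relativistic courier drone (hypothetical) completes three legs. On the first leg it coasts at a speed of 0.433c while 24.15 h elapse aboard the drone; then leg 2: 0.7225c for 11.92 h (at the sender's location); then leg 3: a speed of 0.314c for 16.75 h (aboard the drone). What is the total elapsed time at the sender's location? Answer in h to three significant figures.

Leg 1: γ = 1/√(1 − 0.433²) = 1/√0.8125 = 1.109; Δt_1 = 1.109 × 24.15 = 26.79 h.
Leg 2: 11.92 h is already measured at the sender's location.
Leg 3: γ = 1/√(1 − 0.314²) = 1/√0.9014 = 1.053; Δt_3 = 1.053 × 16.75 = 17.64 h.
Total: 26.79 + 11.92 + 17.64 h.

Δt = 56.4 h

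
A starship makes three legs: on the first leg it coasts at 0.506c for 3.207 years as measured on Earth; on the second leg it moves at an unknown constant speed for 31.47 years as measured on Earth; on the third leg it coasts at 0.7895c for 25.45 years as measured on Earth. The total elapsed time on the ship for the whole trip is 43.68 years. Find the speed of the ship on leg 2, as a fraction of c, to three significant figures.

β = 0.595

Leg 1: γ = 1/√(1 − 0.506²) = 1/√0.7440 = 1.159; τ_1 = 3.207/1.159 = 2.766 years.
Leg 2: speed unknown; τ_2 = 31.47/γ_2.
Leg 3: γ = 1/√(1 − 0.7895²) = 1/√0.3767 = 1.629; τ_3 = 25.45/1.629 = 15.62 years.
Total proper time: 2.766 + τ_2 + 15.62 = 43.68, so τ_2 = 43.68 − 18.39 = 25.29 years.
γ_2 = 31.47/25.29 = 1.244; β = √(1 − 1/γ²) = √0.3540.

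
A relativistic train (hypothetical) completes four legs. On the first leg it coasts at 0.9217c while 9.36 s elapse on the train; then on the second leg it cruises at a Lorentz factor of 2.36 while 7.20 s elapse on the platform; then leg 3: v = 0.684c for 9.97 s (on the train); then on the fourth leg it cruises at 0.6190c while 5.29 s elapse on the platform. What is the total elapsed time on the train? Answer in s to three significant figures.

Leg 1: 9.36 s is already measured on the train.
Leg 2: γ = 2.36; τ_2 = 7.20/2.360 = 3.051 s.
Leg 3: 9.97 s is already measured on the train.
Leg 4: γ = 1/√(1 − 0.6190²) = 1/√0.6168 = 1.273; τ_4 = 5.29/1.273 = 4.155 s.
Total: 9.360 + 3.051 + 9.970 + 4.155 s.

τ = 26.5 s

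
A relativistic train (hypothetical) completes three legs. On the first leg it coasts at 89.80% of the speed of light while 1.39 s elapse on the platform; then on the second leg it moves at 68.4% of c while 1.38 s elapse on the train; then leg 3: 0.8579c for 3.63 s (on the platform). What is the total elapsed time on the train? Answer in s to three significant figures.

Leg 1: β = 0.8980; γ = 1/√(1 − 0.8980²) = 1/√0.1936 = 2.273; τ_1 = 1.39/2.273 = 0.6116 s.
Leg 2: 1.38 s is already measured on the train.
Leg 3: γ = 1/√(1 − 0.8579²) = 1/√0.2640 = 1.946; τ_3 = 3.63/1.946 = 1.865 s.
Total: 0.6116 + 1.380 + 1.865 s.

τ = 3.86 s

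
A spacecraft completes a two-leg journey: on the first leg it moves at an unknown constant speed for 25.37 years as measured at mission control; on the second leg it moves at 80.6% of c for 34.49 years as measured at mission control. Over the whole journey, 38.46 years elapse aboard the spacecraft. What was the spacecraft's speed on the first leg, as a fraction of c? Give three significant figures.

β = 0.703

Leg 1: speed unknown; τ_1 = 25.37/γ_1.
Leg 2: β = 0.806; γ = 1/√(1 − 0.806²) = 1/√0.3504 = 1.689; τ_2 = 34.49/1.689 = 20.42 years.
Total proper time: τ_1 + 20.42 = 38.46, so τ_1 = 38.46 − 20.42 = 18.04 years.
γ_1 = 25.37/18.04 = 1.406; β = √(1 − 1/γ²) = √0.4941.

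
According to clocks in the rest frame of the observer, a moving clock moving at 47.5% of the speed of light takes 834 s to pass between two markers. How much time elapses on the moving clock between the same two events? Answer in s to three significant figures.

τ = 734 s

β = 0.475; γ = 1/√(1 − 0.475²) = 1/√0.7744 = 1.136
The interval measured in the rest frame of the observer is the dilated one; the clock on the moving clock measures the proper time τ = Δt/γ = 834/1.136 s.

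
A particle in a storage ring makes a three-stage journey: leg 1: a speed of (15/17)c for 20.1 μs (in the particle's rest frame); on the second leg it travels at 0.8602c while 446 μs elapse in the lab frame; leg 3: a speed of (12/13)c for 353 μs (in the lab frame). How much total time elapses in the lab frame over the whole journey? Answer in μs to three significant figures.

Δt = 842 μs

Leg 1: γ = 1/√(1 − (15/17)²) = 17/8 = 2.125; Δt_1 = 2.125 × 20.1 = 42.71 μs.
Leg 2: 446 μs is already measured in the lab frame.
Leg 3: 353 μs is already measured in the lab frame.
Total: 42.71 + 446.0 + 353.0 μs.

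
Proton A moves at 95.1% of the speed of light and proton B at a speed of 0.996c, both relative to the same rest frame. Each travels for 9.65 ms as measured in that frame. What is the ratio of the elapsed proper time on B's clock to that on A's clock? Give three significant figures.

A: β = 0.951; γ = 1/√(1 − 0.951²) = 1/√0.09560 = 3.234. B: γ = 1/√(1 − 0.996²) = 1/√0.007984 = 11.19.
τ_A/τ_B = γ_B/γ_A = 11.19/3.234 = 3.460, so τ_B/τ_A = 0.2890.

τ_B/τ_A = 0.289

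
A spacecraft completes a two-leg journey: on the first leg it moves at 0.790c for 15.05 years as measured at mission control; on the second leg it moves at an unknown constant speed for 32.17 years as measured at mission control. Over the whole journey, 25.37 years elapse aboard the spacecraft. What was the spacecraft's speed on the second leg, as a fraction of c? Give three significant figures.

β = 0.865

Leg 1: γ = 1/√(1 − 0.790²) = 1/√0.3759 = 1.631; τ_1 = 15.05/1.631 = 9.227 years.
Leg 2: speed unknown; τ_2 = 32.17/γ_2.
Total proper time: 9.227 + τ_2 = 25.37, so τ_2 = 25.37 − 9.227 = 16.14 years.
γ_2 = 32.17/16.14 = 1.993; β = √(1 − 1/γ²) = √0.7482.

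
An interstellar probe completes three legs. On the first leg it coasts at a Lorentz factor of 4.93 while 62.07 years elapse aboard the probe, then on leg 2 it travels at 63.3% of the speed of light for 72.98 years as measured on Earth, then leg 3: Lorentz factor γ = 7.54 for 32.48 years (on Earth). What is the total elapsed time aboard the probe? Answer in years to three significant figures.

τ = 123 years

Leg 1: 62.07 years is already measured aboard the probe.
Leg 2: β = 0.633; γ = 1/√(1 − 0.633²) = 1/√0.5993 = 1.292; τ_2 = 72.98/1.292 = 56.50 years.
Leg 3: γ = 7.54; τ_3 = 32.48/7.540 = 4.308 years.
Total: 62.07 + 56.50 + 4.308 years.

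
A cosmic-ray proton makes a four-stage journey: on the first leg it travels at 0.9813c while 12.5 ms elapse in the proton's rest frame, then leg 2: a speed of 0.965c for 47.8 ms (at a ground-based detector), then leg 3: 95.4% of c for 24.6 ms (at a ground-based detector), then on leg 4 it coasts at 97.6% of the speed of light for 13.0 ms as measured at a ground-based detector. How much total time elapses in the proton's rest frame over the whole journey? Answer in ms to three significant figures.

τ = 35.2 ms

Leg 1: 12.5 ms is already measured in the proton's rest frame.
Leg 2: γ = 1/√(1 − 0.965²) = 1/√0.06878 = 3.813; τ_2 = 47.8/3.813 = 12.54 ms.
Leg 3: β = 0.954; γ = 1/√(1 − 0.954²) = 1/√0.08988 = 3.335; τ_3 = 24.6/3.335 = 7.375 ms.
Leg 4: β = 0.976; γ = 1/√(1 − 0.976²) = 1/√0.04742 = 4.592; τ_4 = 13.0/4.592 = 2.831 ms.
Total: 12.50 + 12.54 + 7.375 + 2.831 ms.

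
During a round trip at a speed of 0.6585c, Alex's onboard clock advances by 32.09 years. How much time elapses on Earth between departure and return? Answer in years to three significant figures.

Δt = 42.6 years

γ = 1/√(1 − 0.6585²) = 1/√0.5664 = 1.329
Earth-frame duration is the dilated interval: Δt = γτ = 1.329 × 32.09 years.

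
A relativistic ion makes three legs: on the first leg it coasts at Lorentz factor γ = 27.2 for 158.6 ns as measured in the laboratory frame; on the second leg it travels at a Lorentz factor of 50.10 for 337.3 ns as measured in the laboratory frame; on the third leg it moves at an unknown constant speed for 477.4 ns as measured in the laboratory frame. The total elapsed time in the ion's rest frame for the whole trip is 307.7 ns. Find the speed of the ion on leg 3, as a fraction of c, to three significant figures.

Leg 1: γ = 27.2; τ_1 = 158.6/27.20 = 5.831 ns.
Leg 2: γ = 50.10; τ_2 = 337.3/50.10 = 6.733 ns.
Leg 3: speed unknown; τ_3 = 477.4/γ_3.
Total proper time: 5.831 + 6.733 + τ_3 = 307.7, so τ_3 = 307.7 − 12.56 = 295.1 ns.
γ_3 = 477.4/295.1 = 1.618; β = √(1 − 1/γ²) = √0.6178.

β = 0.786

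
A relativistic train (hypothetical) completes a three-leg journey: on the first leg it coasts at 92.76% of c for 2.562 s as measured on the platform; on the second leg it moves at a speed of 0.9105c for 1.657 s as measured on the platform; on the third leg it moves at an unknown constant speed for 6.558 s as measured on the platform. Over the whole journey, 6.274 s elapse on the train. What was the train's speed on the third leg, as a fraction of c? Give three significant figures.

Leg 1: β = 0.9276; γ = 1/√(1 − 0.9276²) = 1/√0.1396 = 2.677; τ_1 = 2.562/2.677 = 0.9571 s.
Leg 2: γ = 1/√(1 − 0.9105²) = 1/√0.1710 = 2.418; τ_2 = 1.657/2.418 = 0.6852 s.
Leg 3: speed unknown; τ_3 = 6.558/γ_3.
Total proper time: 0.9571 + 0.6852 + τ_3 = 6.274, so τ_3 = 6.274 − 1.642 = 4.632 s.
γ_3 = 6.558/4.632 = 1.416; β = √(1 − 1/γ²) = √0.5012.

β = 0.708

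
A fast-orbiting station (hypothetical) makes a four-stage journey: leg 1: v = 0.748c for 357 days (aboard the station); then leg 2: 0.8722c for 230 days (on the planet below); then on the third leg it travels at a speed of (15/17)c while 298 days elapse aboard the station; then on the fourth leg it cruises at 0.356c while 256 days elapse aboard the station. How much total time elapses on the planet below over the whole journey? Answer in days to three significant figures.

Δt = 1680 days

Leg 1: γ = 1/√(1 − 0.748²) = 1/√0.4405 = 1.507; Δt_1 = 1.507 × 357 = 537.9 days.
Leg 2: 230 days is already measured on the planet below.
Leg 3: γ = 1/√(1 − (15/17)²) = 17/8 = 2.125; Δt_3 = 2.125 × 298 = 633.2 days.
Leg 4: γ = 1/√(1 − 0.356²) = 1/√0.8733 = 1.070; Δt_4 = 1.070 × 256 = 273.9 days.
Total: 537.9 + 230.0 + 633.2 + 273.9 days.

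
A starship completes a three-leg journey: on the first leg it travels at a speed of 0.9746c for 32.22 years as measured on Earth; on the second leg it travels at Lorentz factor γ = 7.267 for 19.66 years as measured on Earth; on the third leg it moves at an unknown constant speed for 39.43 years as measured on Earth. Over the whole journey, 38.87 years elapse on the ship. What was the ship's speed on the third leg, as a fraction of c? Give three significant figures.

Leg 1: γ = 1/√(1 − 0.9746²) = 1/√0.05015 = 4.465; τ_1 = 32.22/4.465 = 7.216 years.
Leg 2: γ = 7.267; τ_2 = 19.66/7.267 = 2.705 years.
Leg 3: speed unknown; τ_3 = 39.43/γ_3.
Total proper time: 7.216 + 2.705 + τ_3 = 38.87, so τ_3 = 38.87 − 9.921 = 28.95 years.
γ_3 = 39.43/28.95 = 1.362; β = √(1 − 1/γ²) = √0.4610.

β = 0.679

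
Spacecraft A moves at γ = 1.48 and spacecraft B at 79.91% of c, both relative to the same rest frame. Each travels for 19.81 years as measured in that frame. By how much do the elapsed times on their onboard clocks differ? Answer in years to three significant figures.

|τ_A − τ_B| = 1.48 years

A: γ = 1.48; τ_A = 19.81/1.480 = 13.39 years.
B: β = 0.7991; γ = 1/√(1 − 0.7991²) = 1/√0.3614 = 1.663; τ_B = 19.81/1.663 = 11.91 years.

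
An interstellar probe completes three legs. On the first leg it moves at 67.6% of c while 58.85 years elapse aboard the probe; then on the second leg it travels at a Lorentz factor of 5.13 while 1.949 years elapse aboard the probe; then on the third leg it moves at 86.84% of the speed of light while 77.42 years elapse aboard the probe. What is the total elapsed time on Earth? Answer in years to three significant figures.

Leg 1: β = 0.676; γ = 1/√(1 − 0.676²) = 1/√0.5430 = 1.357; Δt_1 = 1.357 × 58.85 = 79.86 years.
Leg 2: γ = 5.13; Δt_2 = 5.130 × 1.949 = 9.998 years.
Leg 3: β = 0.8684; γ = 1/√(1 − 0.8684²) = 1/√0.2459 = 2.017; Δt_3 = 2.017 × 77.42 = 156.1 years.
Total: 79.86 + 9.998 + 156.1 years.

Δt = 246 years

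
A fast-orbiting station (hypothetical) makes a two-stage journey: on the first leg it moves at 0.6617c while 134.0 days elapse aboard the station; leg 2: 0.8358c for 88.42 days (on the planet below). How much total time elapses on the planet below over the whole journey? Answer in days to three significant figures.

Δt = 267 days

Leg 1: γ = 1/√(1 − 0.6617²) = 1/√0.5622 = 1.334; Δt_1 = 1.334 × 134.0 = 178.7 days.
Leg 2: 88.42 days is already measured on the planet below.
Total: 178.7 + 88.42 days.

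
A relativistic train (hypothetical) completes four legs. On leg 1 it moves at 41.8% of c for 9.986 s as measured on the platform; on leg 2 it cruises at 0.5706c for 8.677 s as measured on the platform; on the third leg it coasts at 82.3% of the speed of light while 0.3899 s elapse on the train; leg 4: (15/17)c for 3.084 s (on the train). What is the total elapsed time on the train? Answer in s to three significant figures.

Leg 1: β = 0.418; γ = 1/√(1 − 0.418²) = 1/√0.8253 = 1.101; τ_1 = 9.986/1.101 = 9.072 s.
Leg 2: γ = 1/√(1 − 0.5706²) = 1/√0.6744 = 1.218; τ_2 = 8.677/1.218 = 7.126 s.
Leg 3: 0.3899 s is already measured on the train.
Leg 4: 3.084 s is already measured on the train.
Total: 9.072 + 7.126 + 0.3899 + 3.084 s.

τ = 19.7 s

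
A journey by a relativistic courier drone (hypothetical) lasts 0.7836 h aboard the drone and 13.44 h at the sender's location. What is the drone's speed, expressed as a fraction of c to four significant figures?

β = 0.9983

The proper time is measured aboard the drone (both events occur at the drone's location); Δt is measured at the sender's location. γ = Δt/τ = 13.44/0.7836 = 17.15.
β = √(1 − 1/γ²) = √(1 − 0.003399) = √0.9966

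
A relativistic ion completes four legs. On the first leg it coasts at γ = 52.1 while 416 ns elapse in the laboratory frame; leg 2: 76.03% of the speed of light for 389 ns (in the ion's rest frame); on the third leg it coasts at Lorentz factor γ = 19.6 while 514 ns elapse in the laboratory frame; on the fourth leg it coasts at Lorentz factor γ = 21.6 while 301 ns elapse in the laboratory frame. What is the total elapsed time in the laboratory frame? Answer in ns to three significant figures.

Leg 1: 416 ns is already measured in the laboratory frame.
Leg 2: β = 0.7603; γ = 1/√(1 − 0.7603²) = 1/√0.4219 = 1.539; Δt_2 = 1.539 × 389 = 598.9 ns.
Leg 3: 514 ns is already measured in the laboratory frame.
Leg 4: 301 ns is already measured in the laboratory frame.
Total: 416.0 + 598.9 + 514.0 + 301.0 ns.

Δt = 1830 ns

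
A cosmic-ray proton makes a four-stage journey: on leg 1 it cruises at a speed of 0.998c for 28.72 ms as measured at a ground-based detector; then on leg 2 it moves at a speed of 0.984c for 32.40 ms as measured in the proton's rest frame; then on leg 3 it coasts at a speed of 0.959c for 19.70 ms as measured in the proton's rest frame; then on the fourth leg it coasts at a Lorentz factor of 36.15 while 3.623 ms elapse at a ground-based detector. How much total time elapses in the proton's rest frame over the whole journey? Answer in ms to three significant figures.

Leg 1: γ = 1/√(1 − 0.998²) = 1/√0.003996 = 15.82; τ_1 = 28.72/15.82 = 1.816 ms.
Leg 2: 32.40 ms is already measured in the proton's rest frame.
Leg 3: 19.70 ms is already measured in the proton's rest frame.
Leg 4: γ = 36.15; τ_4 = 3.623/36.15 = 0.1002 ms.
Total: 1.816 + 32.40 + 19.70 + 0.1002 ms.

τ = 54.0 ms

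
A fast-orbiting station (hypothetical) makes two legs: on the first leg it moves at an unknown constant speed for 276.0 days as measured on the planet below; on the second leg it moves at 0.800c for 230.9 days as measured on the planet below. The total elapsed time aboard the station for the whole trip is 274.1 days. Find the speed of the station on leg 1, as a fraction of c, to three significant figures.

β = 0.871

Leg 1: speed unknown; τ_1 = 276.0/γ_1.
Leg 2: γ = 1/√(1 − 0.800²) = 5/3 ≈ 1.667; τ_2 = 230.9/1.667 = 138.5 days.
Total proper time: τ_1 + 138.5 = 274.1, so τ_1 = 274.1 − 138.5 = 135.6 days.
γ_1 = 276.0/135.6 = 2.036; β = √(1 − 1/γ²) = √0.7588.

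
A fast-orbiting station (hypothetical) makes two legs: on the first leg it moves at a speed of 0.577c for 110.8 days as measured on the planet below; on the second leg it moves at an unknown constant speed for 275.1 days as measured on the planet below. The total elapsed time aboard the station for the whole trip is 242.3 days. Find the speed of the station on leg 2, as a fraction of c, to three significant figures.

β = 0.834

Leg 1: γ = 1/√(1 − 0.577²) = 1/√0.6671 = 1.224; τ_1 = 110.8/1.224 = 90.50 days.
Leg 2: speed unknown; τ_2 = 275.1/γ_2.
Total proper time: 90.50 + τ_2 = 242.3, so τ_2 = 242.3 − 90.50 = 151.8 days.
γ_2 = 275.1/151.8 = 1.812; β = √(1 − 1/γ²) = √0.6955.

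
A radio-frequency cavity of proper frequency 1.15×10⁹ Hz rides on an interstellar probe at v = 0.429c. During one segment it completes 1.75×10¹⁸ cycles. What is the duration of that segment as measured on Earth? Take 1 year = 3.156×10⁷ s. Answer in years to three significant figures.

γ = 1/√(1 − 0.429²) = 1/√0.8160 = 1.107
Proper time for N cycles: τ = N/f = 1.75×10¹⁸/(1.15×10⁹) = 1.522×10⁹ s = 48.22 years.
Lab-frame duration Δt = γτ = 1.107 × 48.22 = 53.38 years.

Δt = 53.4 years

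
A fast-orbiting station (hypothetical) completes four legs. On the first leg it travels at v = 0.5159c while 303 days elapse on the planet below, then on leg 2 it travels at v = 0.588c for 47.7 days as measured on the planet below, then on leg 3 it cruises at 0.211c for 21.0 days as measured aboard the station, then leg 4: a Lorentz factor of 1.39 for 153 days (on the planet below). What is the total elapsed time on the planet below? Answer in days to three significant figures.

Leg 1: 303 days is already measured on the planet below.
Leg 2: 47.7 days is already measured on the planet below.
Leg 3: γ = 1/√(1 − 0.211²) = 1/√0.9555 = 1.023; Δt_3 = 1.023 × 21.0 = 21.48 days.
Leg 4: 153 days is already measured on the planet below.
Total: 303.0 + 47.70 + 21.48 + 153.0 days.

Δt = 525 days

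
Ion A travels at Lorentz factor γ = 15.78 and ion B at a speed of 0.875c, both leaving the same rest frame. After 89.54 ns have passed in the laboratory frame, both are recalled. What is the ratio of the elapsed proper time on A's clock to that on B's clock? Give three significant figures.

τ_A/τ_B = 0.131

A: γ = 15.78. B: γ = 1/√(1 − 0.875²) = 1/√0.2344 = 2.066.
τ_A/τ_B = γ_B/γ_A = 2.066/15.78 = 0.1309, so τ_A/τ_B = 0.1309.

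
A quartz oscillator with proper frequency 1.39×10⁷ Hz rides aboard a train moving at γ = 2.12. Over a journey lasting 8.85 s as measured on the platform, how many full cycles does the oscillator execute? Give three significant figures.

N = 5.80×10⁷

γ = 2.12
The oscillator's own cycle count is N = f × τ where τ is the proper time on the train. τ = Δt/γ = 8.85/2.120 = 4.175 s = 4.175×10⁰ s.
N = 1.39×10⁷ × 4.175×10⁰ = 5.803×10⁷.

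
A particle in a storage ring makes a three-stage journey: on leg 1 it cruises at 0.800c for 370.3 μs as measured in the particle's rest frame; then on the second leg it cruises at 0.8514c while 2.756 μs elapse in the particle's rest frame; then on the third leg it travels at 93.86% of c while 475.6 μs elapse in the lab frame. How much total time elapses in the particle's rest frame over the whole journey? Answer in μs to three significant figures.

Leg 1: 370.3 μs is already measured in the particle's rest frame.
Leg 2: 2.756 μs is already measured in the particle's rest frame.
Leg 3: β = 0.9386; γ = 1/√(1 − 0.9386²) = 1/√0.1190 = 2.898; τ_3 = 475.6/2.898 = 164.1 μs.
Total: 370.3 + 2.756 + 164.1 μs.

τ = 537 μs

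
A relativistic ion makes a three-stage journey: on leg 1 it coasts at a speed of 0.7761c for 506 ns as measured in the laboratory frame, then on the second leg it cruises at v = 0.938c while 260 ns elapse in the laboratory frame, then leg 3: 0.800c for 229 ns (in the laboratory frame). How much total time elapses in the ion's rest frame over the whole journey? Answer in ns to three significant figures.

τ = 547 ns

Leg 1: γ = 1/√(1 − 0.7761²) = 1/√0.3977 = 1.586; τ_1 = 506/1.586 = 319.1 ns.
Leg 2: γ = 1/√(1 − 0.938²) = 1/√0.1202 = 2.885; τ_2 = 260/2.885 = 90.13 ns.
Leg 3: γ = 1/√(1 − 0.800²) = 5/3 ≈ 1.667; τ_3 = 229/1.667 = 137.4 ns.
Total: 319.1 + 90.13 + 137.4 ns.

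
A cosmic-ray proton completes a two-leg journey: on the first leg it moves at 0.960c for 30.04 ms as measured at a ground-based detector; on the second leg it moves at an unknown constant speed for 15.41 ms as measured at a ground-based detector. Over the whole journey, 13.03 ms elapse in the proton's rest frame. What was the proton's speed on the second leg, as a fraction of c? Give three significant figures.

β = 0.954

Leg 1: γ = 1/√(1 − 0.960²) = 25/7 ≈ 3.571; τ_1 = 30.04/3.571 = 8.411 ms.
Leg 2: speed unknown; τ_2 = 15.41/γ_2.
Total proper time: 8.411 + τ_2 = 13.03, so τ_2 = 13.03 − 8.411 = 4.619 ms.
γ_2 = 15.41/4.619 = 3.336; β = √(1 − 1/γ²) = √0.9102.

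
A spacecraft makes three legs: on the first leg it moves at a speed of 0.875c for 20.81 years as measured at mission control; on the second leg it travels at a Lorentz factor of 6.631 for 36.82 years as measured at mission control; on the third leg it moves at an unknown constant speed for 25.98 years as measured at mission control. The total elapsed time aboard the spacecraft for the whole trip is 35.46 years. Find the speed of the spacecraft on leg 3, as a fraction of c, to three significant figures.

Leg 1: γ = 1/√(1 − 0.875²) = 1/√0.2344 = 2.066; τ_1 = 20.81/2.066 = 10.07 years.
Leg 2: γ = 6.631; τ_2 = 36.82/6.631 = 5.553 years.
Leg 3: speed unknown; τ_3 = 25.98/γ_3.
Total proper time: 10.07 + 5.553 + τ_3 = 35.46, so τ_3 = 35.46 − 15.63 = 19.83 years.
γ_3 = 25.98/19.83 = 1.310; β = √(1 − 1/γ²) = √0.4172.

β = 0.646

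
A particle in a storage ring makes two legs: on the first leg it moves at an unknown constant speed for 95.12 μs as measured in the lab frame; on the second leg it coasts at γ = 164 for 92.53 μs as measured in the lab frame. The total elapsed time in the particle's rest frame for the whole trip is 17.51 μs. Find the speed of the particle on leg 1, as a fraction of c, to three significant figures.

β = 0.984

Leg 1: speed unknown; τ_1 = 95.12/γ_1.
Leg 2: γ = 164; τ_2 = 92.53/164.0 = 0.5642 μs.
Total proper time: τ_1 + 0.5642 = 17.51, so τ_1 = 17.51 − 0.5642 = 16.95 μs.
γ_1 = 95.12/16.95 = 5.613; β = √(1 − 1/γ²) = √0.9683.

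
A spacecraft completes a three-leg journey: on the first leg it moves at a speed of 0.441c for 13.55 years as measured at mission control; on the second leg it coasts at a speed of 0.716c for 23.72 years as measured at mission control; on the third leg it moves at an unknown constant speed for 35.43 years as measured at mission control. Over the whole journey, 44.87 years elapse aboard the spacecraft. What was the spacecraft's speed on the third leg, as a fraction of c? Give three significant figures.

β = 0.890

Leg 1: γ = 1/√(1 − 0.441²) = 1/√0.8055 = 1.114; τ_1 = 13.55/1.114 = 12.16 years.
Leg 2: γ = 1/√(1 − 0.716²) = 1/√0.4873 = 1.432; τ_2 = 23.72/1.432 = 16.56 years.
Leg 3: speed unknown; τ_3 = 35.43/γ_3.
Total proper time: 12.16 + 16.56 + τ_3 = 44.87, so τ_3 = 44.87 − 28.72 = 16.15 years.
γ_3 = 35.43/16.15 = 2.194; β = √(1 − 1/γ²) = √0.7922.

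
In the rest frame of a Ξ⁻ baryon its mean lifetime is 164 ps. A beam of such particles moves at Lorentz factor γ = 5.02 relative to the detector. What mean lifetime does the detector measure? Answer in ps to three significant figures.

γ = 5.02
The rest-frame lifetime is the proper time; the lab measures the dilated interval Δt = γτ₀ = 5.020 × 164 ps.

Δt = 823 ps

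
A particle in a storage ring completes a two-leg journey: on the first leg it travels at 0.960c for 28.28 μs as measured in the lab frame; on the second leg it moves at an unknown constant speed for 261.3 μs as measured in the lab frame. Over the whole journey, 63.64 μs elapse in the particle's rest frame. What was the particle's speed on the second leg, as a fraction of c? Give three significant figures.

β = 0.977

Leg 1: γ = 1/√(1 − 0.960²) = 25/7 ≈ 3.571; τ_1 = 28.28/3.571 = 7.918 μs.
Leg 2: speed unknown; τ_2 = 261.3/γ_2.
Total proper time: 7.918 + τ_2 = 63.64, so τ_2 = 63.64 − 7.918 = 55.72 μs.
γ_2 = 261.3/55.72 = 4.689; β = √(1 − 1/γ²) = √0.9545.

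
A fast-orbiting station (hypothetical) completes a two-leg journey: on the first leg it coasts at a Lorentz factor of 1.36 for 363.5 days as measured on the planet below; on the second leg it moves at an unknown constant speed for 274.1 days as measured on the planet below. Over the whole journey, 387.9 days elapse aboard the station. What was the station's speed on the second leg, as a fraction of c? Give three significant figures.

Leg 1: γ = 1.36; τ_1 = 363.5/1.360 = 267.3 days.
Leg 2: speed unknown; τ_2 = 274.1/γ_2.
Total proper time: 267.3 + τ_2 = 387.9, so τ_2 = 387.9 − 267.3 = 120.6 days.
γ_2 = 274.1/120.6 = 2.272; β = √(1 − 1/γ²) = √0.8063.

β = 0.898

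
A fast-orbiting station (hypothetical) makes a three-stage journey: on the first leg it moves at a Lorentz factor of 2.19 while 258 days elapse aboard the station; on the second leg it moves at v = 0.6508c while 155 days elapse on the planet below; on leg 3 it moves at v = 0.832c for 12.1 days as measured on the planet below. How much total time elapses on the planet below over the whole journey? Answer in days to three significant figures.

Δt = 732 days

Leg 1: γ = 2.19; Δt_1 = 2.190 × 258 = 565.0 days.
Leg 2: 155 days is already measured on the planet below.
Leg 3: 12.1 days is already measured on the planet below.
Total: 565.0 + 155.0 + 12.10 days.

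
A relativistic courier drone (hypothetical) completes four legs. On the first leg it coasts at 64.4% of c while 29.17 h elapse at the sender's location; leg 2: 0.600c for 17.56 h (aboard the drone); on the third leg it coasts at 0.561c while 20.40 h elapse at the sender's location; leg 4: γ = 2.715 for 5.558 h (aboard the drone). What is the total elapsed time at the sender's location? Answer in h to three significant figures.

Δt = 86.6 h

Leg 1: 29.17 h is already measured at the sender's location.
Leg 2: γ = 1/√(1 − 0.600²) = 5/4 = 1.250; Δt_2 = 1.250 × 17.56 = 21.95 h.
Leg 3: 20.40 h is already measured at the sender's location.
Leg 4: γ = 2.715; Δt_4 = 2.715 × 5.558 = 15.09 h.
Total: 29.17 + 21.95 + 20.40 + 15.09 h.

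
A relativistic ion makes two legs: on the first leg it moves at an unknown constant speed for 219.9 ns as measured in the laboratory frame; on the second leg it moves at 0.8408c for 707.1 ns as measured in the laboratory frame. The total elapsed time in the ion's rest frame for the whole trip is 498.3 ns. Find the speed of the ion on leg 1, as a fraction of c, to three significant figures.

Leg 1: speed unknown; τ_1 = 219.9/γ_1.
Leg 2: γ = 1/√(1 − 0.8408²) = 1/√0.2931 = 1.847; τ_2 = 707.1/1.847 = 382.8 ns.
Total proper time: τ_1 + 382.8 = 498.3, so τ_1 = 498.3 − 382.8 = 115.5 ns.
γ_1 = 219.9/115.5 = 1.904; β = √(1 − 1/γ²) = √0.7241.

β = 0.851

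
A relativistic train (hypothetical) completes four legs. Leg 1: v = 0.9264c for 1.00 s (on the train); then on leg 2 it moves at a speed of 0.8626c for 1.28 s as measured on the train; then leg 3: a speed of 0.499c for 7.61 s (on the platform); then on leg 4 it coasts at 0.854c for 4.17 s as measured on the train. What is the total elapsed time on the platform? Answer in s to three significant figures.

Δt = 20.8 s

Leg 1: γ = 1/√(1 − 0.9264²) = 1/√0.1418 = 2.656; Δt_1 = 2.656 × 1.00 = 2.656 s.
Leg 2: γ = 1/√(1 − 0.8626²) = 1/√0.2559 = 1.977; Δt_2 = 1.977 × 1.28 = 2.530 s.
Leg 3: 7.61 s is already measured on the platform.
Leg 4: γ = 1/√(1 − 0.854²) = 1/√0.2707 = 1.922; Δt_4 = 1.922 × 4.17 = 8.015 s.
Total: 2.656 + 2.530 + 7.610 + 8.015 s.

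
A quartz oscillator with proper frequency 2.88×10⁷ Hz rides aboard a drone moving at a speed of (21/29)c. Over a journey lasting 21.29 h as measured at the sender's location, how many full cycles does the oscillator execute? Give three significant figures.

N = 1.52×10¹²

γ = 1/√(1 − (21/29)²) = 29/20 = 1.450
The oscillator's own cycle count is N = f × τ where τ is the proper time aboard the drone. τ = Δt/γ = 21.29/1.450 = 14.68 h = 5.286×10⁴ s.
N = 2.88×10⁷ × 5.286×10⁴ = 1.522×10¹².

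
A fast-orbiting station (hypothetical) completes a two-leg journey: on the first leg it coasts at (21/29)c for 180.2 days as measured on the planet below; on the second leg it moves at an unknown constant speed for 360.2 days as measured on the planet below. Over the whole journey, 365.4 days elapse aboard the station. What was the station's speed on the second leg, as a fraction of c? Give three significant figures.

β = 0.743

Leg 1: γ = 1/√(1 − (21/29)²) = 29/20 = 1.450; τ_1 = 180.2/1.450 = 124.3 days.
Leg 2: speed unknown; τ_2 = 360.2/γ_2.
Total proper time: 124.3 + τ_2 = 365.4, so τ_2 = 365.4 − 124.3 = 241.1 days.
γ_2 = 360.2/241.1 = 1.494; β = √(1 − 1/γ²) = √0.5519.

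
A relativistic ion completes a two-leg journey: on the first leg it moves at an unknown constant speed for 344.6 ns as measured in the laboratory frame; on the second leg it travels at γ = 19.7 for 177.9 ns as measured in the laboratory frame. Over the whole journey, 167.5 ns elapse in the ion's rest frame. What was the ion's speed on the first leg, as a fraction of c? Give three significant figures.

β = 0.888

Leg 1: speed unknown; τ_1 = 344.6/γ_1.
Leg 2: γ = 19.7; τ_2 = 177.9/19.70 = 9.030 ns.
Total proper time: τ_1 + 9.030 = 167.5, so τ_1 = 167.5 − 9.030 = 158.5 ns.
γ_1 = 344.6/158.5 = 2.175; β = √(1 − 1/γ²) = √0.7885.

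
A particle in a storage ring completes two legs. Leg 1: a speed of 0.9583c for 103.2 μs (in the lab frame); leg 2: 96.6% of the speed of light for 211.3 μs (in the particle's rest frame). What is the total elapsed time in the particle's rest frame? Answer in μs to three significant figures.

τ = 241 μs

Leg 1: γ = 1/√(1 − 0.9583²) = 1/√0.08166 = 3.499; τ_1 = 103.2/3.499 = 29.49 μs.
Leg 2: 211.3 μs is already measured in the particle's rest frame.
Total: 29.49 + 211.3 μs.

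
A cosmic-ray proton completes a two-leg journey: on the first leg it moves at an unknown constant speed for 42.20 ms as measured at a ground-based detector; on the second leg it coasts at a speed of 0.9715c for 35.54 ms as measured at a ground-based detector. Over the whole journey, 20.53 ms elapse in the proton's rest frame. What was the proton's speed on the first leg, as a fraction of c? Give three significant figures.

β = 0.958

Leg 1: speed unknown; τ_1 = 42.20/γ_1.
Leg 2: γ = 1/√(1 − 0.9715²) = 1/√0.05619 = 4.219; τ_2 = 35.54/4.219 = 8.424 ms.
Total proper time: τ_1 + 8.424 = 20.53, so τ_1 = 20.53 − 8.424 = 12.11 ms.
γ_1 = 42.20/12.11 = 3.486; β = √(1 − 1/γ²) = √0.9177.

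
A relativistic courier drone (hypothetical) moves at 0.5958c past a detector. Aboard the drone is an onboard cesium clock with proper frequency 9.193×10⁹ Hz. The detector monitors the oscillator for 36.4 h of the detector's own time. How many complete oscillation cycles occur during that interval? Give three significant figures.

N = 9.67×10¹⁴

γ = 1/√(1 − 0.5958²) = 1/√0.6450 = 1.245
During 36.4 h of lab time, the oscillator's proper time advances by τ = Δt/γ = 36.4/1.245 = 29.23 h = 1.052×10⁵ s.
N = f × τ = 9.193×10⁹ × 1.052×10⁵ = 9.675×10¹⁴.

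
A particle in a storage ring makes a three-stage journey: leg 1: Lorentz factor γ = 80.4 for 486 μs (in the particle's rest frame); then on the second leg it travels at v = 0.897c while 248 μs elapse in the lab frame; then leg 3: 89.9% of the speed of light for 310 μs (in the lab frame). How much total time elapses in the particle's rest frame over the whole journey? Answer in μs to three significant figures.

Leg 1: 486 μs is already measured in the particle's rest frame.
Leg 2: γ = 1/√(1 − 0.897²) = 1/√0.1954 = 2.262; τ_2 = 248/2.262 = 109.6 μs.
Leg 3: β = 0.899; γ = 1/√(1 − 0.899²) = 1/√0.1918 = 2.283; τ_3 = 310/2.283 = 135.8 μs.
Total: 486.0 + 109.6 + 135.8 μs.

τ = 731 μs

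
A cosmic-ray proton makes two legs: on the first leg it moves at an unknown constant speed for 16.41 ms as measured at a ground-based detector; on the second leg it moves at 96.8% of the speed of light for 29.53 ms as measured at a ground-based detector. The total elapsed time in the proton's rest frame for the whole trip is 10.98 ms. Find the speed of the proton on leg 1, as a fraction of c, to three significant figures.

β = 0.976

Leg 1: speed unknown; τ_1 = 16.41/γ_1.
Leg 2: β = 0.968; γ = 1/√(1 − 0.968²) = 1/√0.06298 = 3.985; τ_2 = 29.53/3.985 = 7.411 ms.
Total proper time: τ_1 + 7.411 = 10.98, so τ_1 = 10.98 − 7.411 = 3.569 ms.
γ_1 = 16.41/3.569 = 4.597; β = √(1 − 1/γ²) = √0.9527.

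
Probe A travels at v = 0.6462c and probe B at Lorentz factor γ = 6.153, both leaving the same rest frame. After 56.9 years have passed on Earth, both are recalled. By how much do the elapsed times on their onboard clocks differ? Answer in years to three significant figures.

|τ_A − τ_B| = 34.2 years

A: γ = 1/√(1 − 0.6462²) = 1/√0.5824 = 1.310; τ_A = 56.9/1.310 = 43.42 years.
B: γ = 6.153; τ_B = 56.9/6.153 = 9.248 years.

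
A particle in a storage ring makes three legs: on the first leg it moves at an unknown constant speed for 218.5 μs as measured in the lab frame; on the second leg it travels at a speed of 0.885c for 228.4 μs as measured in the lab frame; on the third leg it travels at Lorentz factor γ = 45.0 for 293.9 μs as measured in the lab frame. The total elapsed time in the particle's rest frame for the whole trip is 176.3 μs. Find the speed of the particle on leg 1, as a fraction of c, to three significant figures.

Leg 1: speed unknown; τ_1 = 218.5/γ_1.
Leg 2: γ = 1/√(1 − 0.885²) = 1/√0.2168 = 2.148; τ_2 = 228.4/2.148 = 106.3 μs.
Leg 3: γ = 45.0; τ_3 = 293.9/45.00 = 6.531 μs.
Total proper time: τ_1 + 106.3 + 6.531 = 176.3, so τ_1 = 176.3 − 112.9 = 63.43 μs.
γ_1 = 218.5/63.43 = 3.445; β = √(1 − 1/γ²) = √0.9157.

β = 0.957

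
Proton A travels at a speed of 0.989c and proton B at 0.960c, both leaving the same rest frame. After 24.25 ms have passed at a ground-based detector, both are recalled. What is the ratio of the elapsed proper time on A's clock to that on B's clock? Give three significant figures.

A: γ = 1/√(1 − 0.989²) = 1/√0.02188 = 6.761. B: γ = 1/√(1 − 0.960²) = 25/7 ≈ 3.571.
τ_A/τ_B = γ_B/γ_A = 3.571/6.761 = 0.5283, so τ_A/τ_B = 0.5283.

τ_A/τ_B = 0.528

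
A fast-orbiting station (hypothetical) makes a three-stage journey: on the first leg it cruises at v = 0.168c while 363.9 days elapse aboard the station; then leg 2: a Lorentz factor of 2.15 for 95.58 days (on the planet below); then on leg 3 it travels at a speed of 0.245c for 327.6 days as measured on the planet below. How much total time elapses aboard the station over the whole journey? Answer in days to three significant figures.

Leg 1: 363.9 days is already measured aboard the station.
Leg 2: γ = 2.15; τ_2 = 95.58/2.150 = 44.46 days.
Leg 3: γ = 1/√(1 − 0.245²) = 1/√0.9400 = 1.031; τ_3 = 327.6/1.031 = 317.6 days.
Total: 363.9 + 44.46 + 317.6 days.

τ = 726 days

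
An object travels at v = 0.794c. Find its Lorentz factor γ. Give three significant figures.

γ = 1/√(1 − 0.794²) = 1/√0.3696 = 1.645

γ = 1.64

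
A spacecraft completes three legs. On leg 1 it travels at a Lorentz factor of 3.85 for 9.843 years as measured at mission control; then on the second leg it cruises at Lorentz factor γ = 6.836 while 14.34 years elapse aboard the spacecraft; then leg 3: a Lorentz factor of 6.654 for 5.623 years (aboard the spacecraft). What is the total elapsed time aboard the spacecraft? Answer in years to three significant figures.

Leg 1: γ = 3.85; τ_1 = 9.843/3.850 = 2.557 years.
Leg 2: 14.34 years is already measured aboard the spacecraft.
Leg 3: 5.623 years is already measured aboard the spacecraft.
Total: 2.557 + 14.34 + 5.623 years.

τ = 22.5 years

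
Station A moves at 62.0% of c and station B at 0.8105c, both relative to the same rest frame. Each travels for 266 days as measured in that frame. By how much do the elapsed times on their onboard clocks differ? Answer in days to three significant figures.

|τ_A − τ_B| = 52.9 days

A: β = 0.620; γ = 1/√(1 − 0.620²) = 1/√0.6156 = 1.275; τ_A = 266/1.275 = 208.7 days.
B: γ = 1/√(1 − 0.8105²) = 1/√0.3431 = 1.707; τ_B = 266/1.707 = 155.8 days.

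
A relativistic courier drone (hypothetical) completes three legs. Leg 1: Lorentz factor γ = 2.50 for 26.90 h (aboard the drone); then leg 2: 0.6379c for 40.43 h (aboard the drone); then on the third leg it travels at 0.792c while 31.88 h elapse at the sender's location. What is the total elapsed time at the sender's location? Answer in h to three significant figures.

Leg 1: γ = 2.50; Δt_1 = 2.500 × 26.90 = 67.25 h.
Leg 2: γ = 1/√(1 − 0.6379²) = 1/√0.5931 = 1.299; Δt_2 = 1.299 × 40.43 = 52.50 h.
Leg 3: 31.88 h is already measured at the sender's location.
Total: 67.25 + 52.50 + 31.88 h.

Δt = 152 h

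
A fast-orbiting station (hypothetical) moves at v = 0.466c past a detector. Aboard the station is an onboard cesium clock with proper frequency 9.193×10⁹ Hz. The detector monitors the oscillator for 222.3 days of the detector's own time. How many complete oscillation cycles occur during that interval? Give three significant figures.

N = 1.56×10¹⁷

γ = 1/√(1 − 0.466²) = 1/√0.7828 = 1.130
During 222.3 days of lab time, the oscillator's proper time advances by τ = Δt/γ = 222.3/1.130 = 196.7 days = 1.699×10⁷ s.
N = f × τ = 9.193×10⁹ × 1.699×10⁷ = 1.562×10¹⁷.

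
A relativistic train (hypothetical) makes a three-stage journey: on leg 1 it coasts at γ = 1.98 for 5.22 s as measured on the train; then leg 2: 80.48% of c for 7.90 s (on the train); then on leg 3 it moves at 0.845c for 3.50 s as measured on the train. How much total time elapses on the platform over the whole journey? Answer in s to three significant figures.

Δt = 30.2 s

Leg 1: γ = 1.98; Δt_1 = 1.980 × 5.22 = 10.34 s.
Leg 2: β = 0.8048; γ = 1/√(1 − 0.8048²) = 1/√0.3523 = 1.685; Δt_2 = 1.685 × 7.90 = 13.31 s.
Leg 3: γ = 1/√(1 − 0.845²) = 1/√0.2860 = 1.870; Δt_3 = 1.870 × 3.50 = 6.545 s.
Total: 10.34 + 13.31 + 6.545 s.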